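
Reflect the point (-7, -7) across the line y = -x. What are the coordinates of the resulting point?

Reflection across line y = -x: (-7, -7) → (7, 7)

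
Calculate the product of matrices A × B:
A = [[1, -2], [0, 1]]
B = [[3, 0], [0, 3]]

Matrix multiplication:
C[0][0] = 1×3 + -2×0 = 3
C[0][1] = 1×0 + -2×3 = -6
C[1][0] = 0×3 + 1×0 = 0
C[1][1] = 0×0 + 1×3 = 3
Result: [[3, -6], [0, 3]]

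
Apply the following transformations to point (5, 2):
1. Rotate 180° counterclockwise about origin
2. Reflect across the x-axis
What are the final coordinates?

Step 1: Rotate 180° → (-5, -2)
Step 2: Reflect across x-axis → (-5, 2)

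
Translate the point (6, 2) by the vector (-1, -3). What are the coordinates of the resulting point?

Translation by (-1, -3) (homogeneous matrix [[1, 0, -1], [0, 1, -3], [0, 0, 1]]):
x' = 6 + -1 = 5
y' = 2 + -3 = -1
Result: (5, -1)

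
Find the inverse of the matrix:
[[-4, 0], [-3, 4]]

For [[a,b],[c,d]], inverse = (1/det)·[[d,-b],[-c,a]]
det = (-4)(4) - (0)(-3) = -16 - 0 = -16
Inverse = (1/-16)·[[4, 0], [3, -4]]
= [[-1/4, 0], [-3/16, 1/4]]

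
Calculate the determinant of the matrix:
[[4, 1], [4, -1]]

For a 2×2 matrix [[a, b], [c, d]], det = ad - bc
det = (4)(-1) - (1)(4) = -4 - 4 = -8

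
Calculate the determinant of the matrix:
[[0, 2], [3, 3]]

For a 2×2 matrix [[a, b], [c, d]], det = ad - bc
det = (0)(3) - (2)(3) = 0 - 6 = -6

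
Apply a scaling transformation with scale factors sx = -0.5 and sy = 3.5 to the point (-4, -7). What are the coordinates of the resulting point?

Scaling matrix:
[[-0.50, 0], [0, 3.50]]
Result: (-4 × -0.5, -7 × 3.5) = (2, -24.5)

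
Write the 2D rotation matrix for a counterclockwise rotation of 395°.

Rotation matrix formula: [[cos θ, -sin θ], [sin θ, cos θ]]
For θ = 395°:
cos(395°) = 0.8192
sin(395°) = 0.5736
Result: [[0.8192, -0.5736], [0.5736, 0.8192]]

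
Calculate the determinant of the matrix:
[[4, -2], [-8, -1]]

For a 2×2 matrix [[a, b], [c, d]], det = ad - bc
det = (4)(-1) - (-2)(-8) = -4 - 16 = -20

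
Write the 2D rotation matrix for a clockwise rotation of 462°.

Rotation matrix formula: [[cos θ, -sin θ], [sin θ, cos θ]]
A clockwise rotation by 462° is equivalent to a counterclockwise rotation by -462°.
For θ = -462°:
cos(-462°) = -0.2079
sin(-462°) = -0.9781
Result: [[-0.2079, 0.9781], [-0.9781, -0.2079]]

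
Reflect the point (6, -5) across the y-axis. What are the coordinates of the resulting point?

Reflection across y-axis: (6, -5) → (-6, -5)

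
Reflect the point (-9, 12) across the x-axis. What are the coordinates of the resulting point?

Reflection across x-axis: (-9, 12) → (-9, -12)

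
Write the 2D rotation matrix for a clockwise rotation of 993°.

Rotation matrix formula: [[cos θ, -sin θ], [sin θ, cos θ]]
A clockwise rotation by 993° is equivalent to a counterclockwise rotation by -993°.
For θ = -993°:
cos(-993°) = 0.0523
sin(-993°) = 0.9986
Result: [[0.0523, -0.9986], [0.9986, 0.0523]]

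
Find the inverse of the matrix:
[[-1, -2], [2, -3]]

For [[a,b],[c,d]], inverse = (1/det)·[[d,-b],[-c,a]]
det = (-1)(-3) - (-2)(2) = 3 - -4 = 7
Inverse = (1/7)·[[-3, 2], [-2, -1]]
= [[-3/7, 2/7], [-2/7, -1/7]]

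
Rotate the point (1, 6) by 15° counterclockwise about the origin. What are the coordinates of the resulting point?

Rotation matrix for 15°: [[cos 15°, -sin 15°], [sin 15°, cos 15°]] ≈ [[0.965926, -0.258819], [0.258819, 0.965926]]
[[0.965926, -0.258819], [0.258819, 0.965926]] × [1, 6]ᵀ ≈ [-0.5870, 6.0544]ᵀ
Result: (-0.5870, 6.0544)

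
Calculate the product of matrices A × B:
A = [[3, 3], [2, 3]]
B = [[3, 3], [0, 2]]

Matrix multiplication:
C[0][0] = 3×3 + 3×0 = 9
C[0][1] = 3×3 + 3×2 = 15
C[1][0] = 2×3 + 3×0 = 6
C[1][1] = 2×3 + 3×2 = 12
Result: [[9, 15], [6, 12]]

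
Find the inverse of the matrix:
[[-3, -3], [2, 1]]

For [[a,b],[c,d]], inverse = (1/det)·[[d,-b],[-c,a]]
det = (-3)(1) - (-3)(2) = -3 - -6 = 3
Inverse = (1/3)·[[1, 3], [-2, -3]]
= [[1/3, 1], [-2/3, -1]]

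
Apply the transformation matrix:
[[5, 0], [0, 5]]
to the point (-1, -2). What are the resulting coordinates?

Matrix multiplication:
[[5, 0], [0, 5]] × [-1, -2]ᵀ
= [(5)(-1) + (0)(-2), (0)(-1) + (5)(-2)]ᵀ
= [-5, -10]ᵀ
Result: (-5, -10)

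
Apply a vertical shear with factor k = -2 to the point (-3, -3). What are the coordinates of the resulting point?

Shear matrix for vertical shear with factor k = -2:
[[1, 0], [-2, 1]]
Result: (-3, -3) → (-3, 3)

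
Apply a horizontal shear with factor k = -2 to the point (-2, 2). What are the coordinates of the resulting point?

Shear matrix for horizontal shear with factor k = -2:
[[1, -2], [0, 1]]
Result: (-2, 2) → (-6, 2)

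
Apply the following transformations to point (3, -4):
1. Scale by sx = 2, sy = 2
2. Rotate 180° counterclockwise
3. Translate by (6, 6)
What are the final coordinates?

Step 1: Scale → (6, -8)
Step 2: Rotate 180° → (-6, 8)
Step 3: Translate → (0, 14)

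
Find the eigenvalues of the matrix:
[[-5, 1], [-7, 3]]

Characteristic equation: det(A - λI) = 0
λ² - (trace)λ + (det) = 0
trace = -5 + 3 = -2, det = (-5)(3) - (1)(-7) = -8
λ² - (-2)λ + (-8) = 0
λ = (-2 ± √((-2)² - 4·(-8))) / 2 = (-2 ± √36) / 2
Solving: λ = -4, 2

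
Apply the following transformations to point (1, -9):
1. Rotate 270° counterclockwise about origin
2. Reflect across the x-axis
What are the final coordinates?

Step 1: Rotate 270° → (-9, -1)
Step 2: Reflect across x-axis → (-9, 1)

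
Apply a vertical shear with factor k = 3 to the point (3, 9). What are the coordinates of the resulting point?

Shear matrix for vertical shear with factor k = 3:
[[1, 0], [3, 1]]
Result: (3, 9) → (3, 18)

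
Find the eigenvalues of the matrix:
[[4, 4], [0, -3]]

Characteristic equation: det(A - λI) = 0
λ² - (trace)λ + (det) = 0
trace = 4 + -3 = 1, det = (4)(-3) - (4)(0) = -12
λ² - (1)λ + (-12) = 0
λ = (1 ± √((1)² - 4·(-12))) / 2 = (1 ± √49) / 2
Solving: λ = -3, 4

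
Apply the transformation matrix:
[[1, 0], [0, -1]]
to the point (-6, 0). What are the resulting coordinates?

Matrix multiplication:
[[1, 0], [0, -1]] × [-6, 0]ᵀ
= [(1)(-6) + (0)(0), (0)(-6) + (-1)(0)]ᵀ
= [-6, 0]ᵀ
Result: (-6, 0)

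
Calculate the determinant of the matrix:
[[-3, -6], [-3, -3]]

For a 2×2 matrix [[a, b], [c, d]], det = ad - bc
det = (-3)(-3) - (-6)(-3) = 9 - 18 = -9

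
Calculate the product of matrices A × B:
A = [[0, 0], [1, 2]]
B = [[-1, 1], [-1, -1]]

Matrix multiplication:
C[0][0] = 0×-1 + 0×-1 = 0
C[0][1] = 0×1 + 0×-1 = 0
C[1][0] = 1×-1 + 2×-1 = -3
C[1][1] = 1×1 + 2×-1 = -1
Result: [[0, 0], [-3, -1]]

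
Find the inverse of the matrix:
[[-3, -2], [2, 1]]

For [[a,b],[c,d]], inverse = (1/det)·[[d,-b],[-c,a]]
det = (-3)(1) - (-2)(2) = -3 - -4 = 1
Inverse = [[1, 2], [-2, -3]]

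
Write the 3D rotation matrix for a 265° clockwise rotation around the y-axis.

Rotation matrix for clockwise 265° around y-axis:
A clockwise rotation by 265° is a counterclockwise rotation by -265°.
cos(-265°) = -0.0872, sin(-265°) = 0.9962
Result: [[-0.0872, 0, 0.9962], [0, 1, 0], [-0.9962, 0, -0.0872]]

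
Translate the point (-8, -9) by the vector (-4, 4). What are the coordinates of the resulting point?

Translation by (-4, 4) (homogeneous matrix [[1, 0, -4], [0, 1, 4], [0, 0, 1]]):
x' = -8 + -4 = -12
y' = -9 + 4 = -5
Result: (-12, -5)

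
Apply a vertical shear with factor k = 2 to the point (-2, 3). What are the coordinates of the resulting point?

Shear matrix for vertical shear with factor k = 2:
[[1, 0], [2, 1]]
Result: (-2, 3) → (-2, -1)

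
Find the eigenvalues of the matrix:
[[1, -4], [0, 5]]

Characteristic equation: det(A - λI) = 0
λ² - (trace)λ + (det) = 0
trace = 1 + 5 = 6, det = (1)(5) - (-4)(0) = 5
λ² - (6)λ + (5) = 0
λ = (6 ± √((6)² - 4·(5))) / 2 = (6 ± √16) / 2
Solving: λ = 1, 5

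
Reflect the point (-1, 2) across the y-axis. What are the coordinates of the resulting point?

Reflection across y-axis: (-1, 2) → (1, 2)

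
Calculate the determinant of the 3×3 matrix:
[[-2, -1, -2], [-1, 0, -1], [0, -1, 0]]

Expansion along first row:
det = -2·det([[0,-1],[-1,0]]) - -1·det([[-1,-1],[0,0]]) + -2·det([[-1,0],[0,-1]])
    = -2·(0·0 - -1·-1) - -1·(-1·0 - -1·0) + -2·(-1·-1 - 0·0)
    = -2·-1 - -1·0 + -2·1
    = 2 + 0 + -2 = 0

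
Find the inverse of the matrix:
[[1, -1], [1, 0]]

For [[a,b],[c,d]], inverse = (1/det)·[[d,-b],[-c,a]]
det = (1)(0) - (-1)(1) = 0 - -1 = 1
Inverse = [[0, 1], [-1, 1]]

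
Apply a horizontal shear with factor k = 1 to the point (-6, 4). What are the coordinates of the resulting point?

Shear matrix for horizontal shear with factor k = 1:
[[1, 1], [0, 1]]
Result: (-6, 4) → (-2, 4)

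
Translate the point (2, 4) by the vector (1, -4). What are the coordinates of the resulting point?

Translation by (1, -4) (homogeneous matrix [[1, 0, 1], [0, 1, -4], [0, 0, 1]]):
x' = 2 + 1 = 3
y' = 4 + -4 = 0
Result: (3, 0)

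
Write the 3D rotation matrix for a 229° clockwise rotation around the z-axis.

Rotation matrix for clockwise 229° around z-axis:
A clockwise rotation by 229° is a counterclockwise rotation by -229°.
cos(-229°) = -0.6561, sin(-229°) = 0.7547
Result: [[-0.6561, -0.7547, 0], [0.7547, -0.6561, 0], [0, 0, 1]]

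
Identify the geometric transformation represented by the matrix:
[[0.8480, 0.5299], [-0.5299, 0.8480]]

This matrix represents: rotation by 328° counterclockwise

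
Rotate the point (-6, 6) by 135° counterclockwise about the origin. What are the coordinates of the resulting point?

Rotation matrix for 135°: [[cos 135°, -sin 135°], [sin 135°, cos 135°]] ≈ [[-0.707107, -0.707107], [0.707107, -0.707107]]
[[-0.707107, -0.707107], [0.707107, -0.707107]] × [-6, 6]ᵀ ≈ [0, -8.4853]ᵀ
Result: (0, -8.4853)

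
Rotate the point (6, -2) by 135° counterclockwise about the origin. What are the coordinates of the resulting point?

Rotation matrix for 135°: [[cos 135°, -sin 135°], [sin 135°, cos 135°]] ≈ [[-0.707107, -0.707107], [0.707107, -0.707107]]
[[-0.707107, -0.707107], [0.707107, -0.707107]] × [6, -2]ᵀ ≈ [-2.8284, 5.6569]ᵀ
Result: (-2.8284, 5.6569)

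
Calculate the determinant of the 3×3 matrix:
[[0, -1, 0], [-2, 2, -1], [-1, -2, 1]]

Expansion along first row:
det = 0·det([[2,-1],[-2,1]]) - -1·det([[-2,-1],[-1,1]]) + 0·det([[-2,2],[-1,-2]])
    = 0·(2·1 - -1·-2) - -1·(-2·1 - -1·-1) + 0·(-2·-2 - 2·-1)
    = 0·0 - -1·-3 + 0·6
    = 0 + -3 + 0 = -3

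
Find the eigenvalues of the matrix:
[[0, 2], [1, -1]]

Characteristic equation: det(A - λI) = 0
λ² - (trace)λ + (det) = 0
trace = 0 + -1 = -1, det = (0)(-1) - (2)(1) = -2
λ² - (-1)λ + (-2) = 0
λ = (-1 ± √((-1)² - 4·(-2))) / 2 = (-1 ± √9) / 2
Solving: λ = -2, 1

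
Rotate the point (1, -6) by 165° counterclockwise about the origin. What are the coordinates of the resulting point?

Rotation matrix for 165°: [[cos 165°, -sin 165°], [sin 165°, cos 165°]] ≈ [[-0.965926, -0.258819], [0.258819, -0.965926]]
[[-0.965926, -0.258819], [0.258819, -0.965926]] × [1, -6]ᵀ ≈ [0.5870, 6.0544]ᵀ
Result: (0.5870, 6.0544)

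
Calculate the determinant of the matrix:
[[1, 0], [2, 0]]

For a 2×2 matrix [[a, b], [c, d]], det = ad - bc
det = (1)(0) - (0)(2) = 0 - 0 = 0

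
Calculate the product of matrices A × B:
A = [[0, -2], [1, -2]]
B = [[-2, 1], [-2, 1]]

Matrix multiplication:
C[0][0] = 0×-2 + -2×-2 = 4
C[0][1] = 0×1 + -2×1 = -2
C[1][0] = 1×-2 + -2×-2 = 2
C[1][1] = 1×1 + -2×1 = -1
Result: [[4, -2], [2, -1]]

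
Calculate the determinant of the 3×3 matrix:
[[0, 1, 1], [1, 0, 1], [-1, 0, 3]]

Expansion along first row:
det = 0·det([[0,1],[0,3]]) - 1·det([[1,1],[-1,3]]) + 1·det([[1,0],[-1,0]])
    = 0·(0·3 - 1·0) - 1·(1·3 - 1·-1) + 1·(1·0 - 0·-1)
    = 0·0 - 1·4 + 1·0
    = 0 + -4 + 0 = -4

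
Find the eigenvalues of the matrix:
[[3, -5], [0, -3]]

Characteristic equation: det(A - λI) = 0
λ² - (trace)λ + (det) = 0
trace = 3 + -3 = 0, det = (3)(-3) - (-5)(0) = -9
λ² - (0)λ + (-9) = 0
λ = (0 ± √((0)² - 4·(-9))) / 2 = (0 ± √36) / 2
Solving: λ = -3, 3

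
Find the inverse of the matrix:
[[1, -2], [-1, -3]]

For [[a,b],[c,d]], inverse = (1/det)·[[d,-b],[-c,a]]
det = (1)(-3) - (-2)(-1) = -3 - 2 = -5
Inverse = (1/-5)·[[-3, 2], [1, 1]]
= [[3/5, -2/5], [-1/5, -1/5]]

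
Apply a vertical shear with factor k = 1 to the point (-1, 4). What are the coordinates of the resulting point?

Shear matrix for vertical shear with factor k = 1:
[[1, 0], [1, 1]]
Result: (-1, 4) → (-1, 3)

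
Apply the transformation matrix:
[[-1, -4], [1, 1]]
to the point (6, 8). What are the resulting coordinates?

Matrix multiplication:
[[-1, -4], [1, 1]] × [6, 8]ᵀ
= [(-1)(6) + (-4)(8), (1)(6) + (1)(8)]ᵀ
= [-38, 14]ᵀ
Result: (-38, 14)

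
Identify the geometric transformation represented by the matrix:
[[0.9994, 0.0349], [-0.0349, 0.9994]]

This matrix represents: rotation by 358° counterclockwise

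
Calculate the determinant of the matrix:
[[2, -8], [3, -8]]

For a 2×2 matrix [[a, b], [c, d]], det = ad - bc
det = (2)(-8) - (-8)(3) = -16 - -24 = 8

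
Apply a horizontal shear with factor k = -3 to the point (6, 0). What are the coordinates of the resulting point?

Shear matrix for horizontal shear with factor k = -3:
[[1, -3], [0, 1]]
Result: (6, 0) → (6, 0)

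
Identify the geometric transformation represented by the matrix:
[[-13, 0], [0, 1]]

This matrix represents: non-uniform scaling by sx = -13, sy = 1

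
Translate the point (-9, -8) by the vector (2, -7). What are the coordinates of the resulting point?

Translation by (2, -7) (homogeneous matrix [[1, 0, 2], [0, 1, -7], [0, 0, 1]]):
x' = -9 + 2 = -7
y' = -8 + -7 = -15
Result: (-7, -15)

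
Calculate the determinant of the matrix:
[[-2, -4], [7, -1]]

For a 2×2 matrix [[a, b], [c, d]], det = ad - bc
det = (-2)(-1) - (-4)(7) = 2 - -28 = 30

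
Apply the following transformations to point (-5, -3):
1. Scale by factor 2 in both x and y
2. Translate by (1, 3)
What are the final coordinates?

Step 1: Scale (-5, -3) by 2 → (-10, -6)
Step 2: Translate by (1, 3) → (-9, -3)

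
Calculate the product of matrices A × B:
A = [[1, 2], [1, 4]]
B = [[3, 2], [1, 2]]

Matrix multiplication:
C[0][0] = 1×3 + 2×1 = 5
C[0][1] = 1×2 + 2×2 = 6
C[1][0] = 1×3 + 4×1 = 7
C[1][1] = 1×2 + 4×2 = 10
Result: [[5, 6], [7, 10]]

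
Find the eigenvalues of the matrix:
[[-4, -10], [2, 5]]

Characteristic equation: det(A - λI) = 0
λ² - (trace)λ + (det) = 0
trace = -4 + 5 = 1, det = (-4)(5) - (-10)(2) = 0
λ² - (1)λ + (0) = 0
λ = (1 ± √((1)² - 4·(0))) / 2 = (1 ± √1) / 2
Solving: λ = 0, 1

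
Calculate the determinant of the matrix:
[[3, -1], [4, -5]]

For a 2×2 matrix [[a, b], [c, d]], det = ad - bc
det = (3)(-5) - (-1)(4) = -15 - -4 = -11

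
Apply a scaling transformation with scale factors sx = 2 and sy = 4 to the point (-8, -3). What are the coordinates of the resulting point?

Scaling matrix:
[[2, 0], [0, 4]]
Result: (-8 × 2, -3 × 4) = (-16, -12)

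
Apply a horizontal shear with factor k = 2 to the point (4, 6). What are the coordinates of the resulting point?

Shear matrix for horizontal shear with factor k = 2:
[[1, 2], [0, 1]]
Result: (4, 6) → (16, 6)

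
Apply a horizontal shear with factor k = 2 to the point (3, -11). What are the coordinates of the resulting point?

Shear matrix for horizontal shear with factor k = 2:
[[1, 2], [0, 1]]
Result: (3, -11) → (-19, -11)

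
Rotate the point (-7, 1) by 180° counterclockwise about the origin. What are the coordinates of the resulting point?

Rotation matrix for 180°: [[cos 180°, -sin 180°], [sin 180°, cos 180°]] = [[-1, 0], [0, -1]]
[[-1, 0], [0, -1]] × [-7, 1]ᵀ = [7, -1]ᵀ
Result: (7, -1)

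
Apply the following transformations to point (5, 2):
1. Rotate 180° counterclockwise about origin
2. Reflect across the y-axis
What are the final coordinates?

Step 1: Rotate 180° → (-5, -2)
Step 2: Reflect across y-axis → (5, -2)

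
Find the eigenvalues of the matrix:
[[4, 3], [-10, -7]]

Characteristic equation: det(A - λI) = 0
λ² - (trace)λ + (det) = 0
trace = 4 + -7 = -3, det = (4)(-7) - (3)(-10) = 2
λ² - (-3)λ + (2) = 0
λ = (-3 ± √((-3)² - 4·(2))) / 2 = (-3 ± √1) / 2
Solving: λ = -2, -1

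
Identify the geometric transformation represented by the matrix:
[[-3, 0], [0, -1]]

This matrix represents: non-uniform scaling by sx = -3, sy = -1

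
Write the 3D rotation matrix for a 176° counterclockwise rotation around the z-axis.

Rotation matrix for counterclockwise 176° around z-axis:
cos(176°) = -0.9976, sin(176°) = 0.0698
Result: [[-0.9976, -0.0698, 0], [0.0698, -0.9976, 0], [0, 0, 1]]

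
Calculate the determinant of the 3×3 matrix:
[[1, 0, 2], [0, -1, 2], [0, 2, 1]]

Expansion along first row:
det = 1·det([[-1,2],[2,1]]) - 0·det([[0,2],[0,1]]) + 2·det([[0,-1],[0,2]])
    = 1·(-1·1 - 2·2) - 0·(0·1 - 2·0) + 2·(0·2 - -1·0)
    = 1·-5 - 0·0 + 2·0
    = -5 + 0 + 0 = -5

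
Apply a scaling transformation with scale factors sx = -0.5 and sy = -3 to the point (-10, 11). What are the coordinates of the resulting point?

Scaling matrix:
[[-0.50, 0], [0, -3]]
Result: (-10 × -0.5, 11 × -3) = (5, -33)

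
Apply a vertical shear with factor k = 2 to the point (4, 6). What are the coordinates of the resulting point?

Shear matrix for vertical shear with factor k = 2:
[[1, 0], [2, 1]]
Result: (4, 6) → (4, 14)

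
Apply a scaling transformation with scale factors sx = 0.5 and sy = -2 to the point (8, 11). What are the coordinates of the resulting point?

Scaling matrix:
[[0.50, 0], [0, -2]]
Result: (8 × 0.5, 11 × -2) = (4, -22)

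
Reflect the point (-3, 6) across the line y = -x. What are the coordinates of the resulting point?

Reflection across line y = -x: (-3, 6) → (-6, 3)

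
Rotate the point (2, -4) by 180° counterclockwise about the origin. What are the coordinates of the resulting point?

Rotation matrix for 180°: [[cos 180°, -sin 180°], [sin 180°, cos 180°]] = [[-1, 0], [0, -1]]
[[-1, 0], [0, -1]] × [2, -4]ᵀ = [-2, 4]ᵀ
Result: (-2, 4)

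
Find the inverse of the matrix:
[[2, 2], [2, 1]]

For [[a,b],[c,d]], inverse = (1/det)·[[d,-b],[-c,a]]
det = (2)(1) - (2)(2) = 2 - 4 = -2
Inverse = (1/-2)·[[1, -2], [-2, 2]]
= [[-1/2, 1], [1, -1]]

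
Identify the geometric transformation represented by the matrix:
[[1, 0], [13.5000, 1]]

This matrix represents: vertical shear with factor 13.5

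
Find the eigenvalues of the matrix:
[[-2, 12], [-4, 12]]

Characteristic equation: det(A - λI) = 0
λ² - (trace)λ + (det) = 0
trace = -2 + 12 = 10, det = (-2)(12) - (12)(-4) = 24
λ² - (10)λ + (24) = 0
λ = (10 ± √((10)² - 4·(24))) / 2 = (10 ± √4) / 2
Solving: λ = 4, 6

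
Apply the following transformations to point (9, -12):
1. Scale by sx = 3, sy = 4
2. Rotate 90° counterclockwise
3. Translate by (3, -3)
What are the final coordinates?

Step 1: Scale → (27, -48)
Step 2: Rotate 90° → (48, 27)
Step 3: Translate → (51, 24)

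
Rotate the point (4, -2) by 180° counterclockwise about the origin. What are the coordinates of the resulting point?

Rotation matrix for 180°: [[cos 180°, -sin 180°], [sin 180°, cos 180°]] = [[-1, 0], [0, -1]]
[[-1, 0], [0, -1]] × [4, -2]ᵀ = [-4, 2]ᵀ
Result: (-4, 2)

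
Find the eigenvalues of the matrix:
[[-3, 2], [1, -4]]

Characteristic equation: det(A - λI) = 0
λ² - (trace)λ + (det) = 0
trace = -3 + -4 = -7, det = (-3)(-4) - (2)(1) = 10
λ² - (-7)λ + (10) = 0
λ = (-7 ± √((-7)² - 4·(10))) / 2 = (-7 ± √9) / 2
Solving: λ = -5, -2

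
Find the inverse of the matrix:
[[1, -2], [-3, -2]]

For [[a,b],[c,d]], inverse = (1/det)·[[d,-b],[-c,a]]
det = (1)(-2) - (-2)(-3) = -2 - 6 = -8
Inverse = (1/-8)·[[-2, 2], [3, 1]]
= [[1/4, -1/4], [-3/8, -1/8]]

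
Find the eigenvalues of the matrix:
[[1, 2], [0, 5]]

Characteristic equation: det(A - λI) = 0
λ² - (trace)λ + (det) = 0
trace = 1 + 5 = 6, det = (1)(5) - (2)(0) = 5
λ² - (6)λ + (5) = 0
λ = (6 ± √((6)² - 4·(5))) / 2 = (6 ± √16) / 2
Solving: λ = 1, 5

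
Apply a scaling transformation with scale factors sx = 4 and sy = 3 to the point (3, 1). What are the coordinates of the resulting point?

Scaling matrix:
[[4, 0], [0, 3]]
Result: (3 × 4, 1 × 3) = (12, 3)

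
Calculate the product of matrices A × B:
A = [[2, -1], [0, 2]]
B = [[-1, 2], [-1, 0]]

Matrix multiplication:
C[0][0] = 2×-1 + -1×-1 = -1
C[0][1] = 2×2 + -1×0 = 4
C[1][0] = 0×-1 + 2×-1 = -2
C[1][1] = 0×2 + 2×0 = 0
Result: [[-1, 4], [-2, 0]]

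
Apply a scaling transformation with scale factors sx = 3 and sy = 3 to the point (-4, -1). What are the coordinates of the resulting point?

Scaling matrix:
[[3, 0], [0, 3]]
Result: (-4 × 3, -1 × 3) = (-12, -3)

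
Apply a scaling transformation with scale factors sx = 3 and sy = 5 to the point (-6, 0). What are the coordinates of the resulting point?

Scaling matrix:
[[3, 0], [0, 5]]
Result: (-6 × 3, 0 × 5) = (-18, 0)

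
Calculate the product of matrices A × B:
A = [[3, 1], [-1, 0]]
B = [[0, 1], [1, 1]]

Matrix multiplication:
C[0][0] = 3×0 + 1×1 = 1
C[0][1] = 3×1 + 1×1 = 4
C[1][0] = -1×0 + 0×1 = 0
C[1][1] = -1×1 + 0×1 = -1
Result: [[1, 4], [0, -1]]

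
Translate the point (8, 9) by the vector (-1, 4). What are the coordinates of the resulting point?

Translation by (-1, 4) (homogeneous matrix [[1, 0, -1], [0, 1, 4], [0, 0, 1]]):
x' = 8 + -1 = 7
y' = 9 + 4 = 13
Result: (7, 13)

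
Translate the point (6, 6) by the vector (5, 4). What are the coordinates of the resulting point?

Translation by (5, 4) (homogeneous matrix [[1, 0, 5], [0, 1, 4], [0, 0, 1]]):
x' = 6 + 5 = 11
y' = 6 + 4 = 10
Result: (11, 10)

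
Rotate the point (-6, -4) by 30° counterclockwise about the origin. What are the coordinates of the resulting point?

Rotation matrix for 30°: [[cos 30°, -sin 30°], [sin 30°, cos 30°]] ≈ [[0.866025, -0.500000], [0.500000, 0.866025]]
[[0.866025, -0.500000], [0.500000, 0.866025]] × [-6, -4]ᵀ ≈ [-3.1962, -6.4641]ᵀ
Result: (-3.1962, -6.4641)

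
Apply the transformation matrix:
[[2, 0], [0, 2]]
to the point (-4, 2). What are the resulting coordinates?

Matrix multiplication:
[[2, 0], [0, 2]] × [-4, 2]ᵀ
= [(2)(-4) + (0)(2), (0)(-4) + (2)(2)]ᵀ
= [-8, 4]ᵀ
Result: (-8, 4)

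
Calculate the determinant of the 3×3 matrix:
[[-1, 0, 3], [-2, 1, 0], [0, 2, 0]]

Expansion along first row:
det = -1·det([[1,0],[2,0]]) - 0·det([[-2,0],[0,0]]) + 3·det([[-2,1],[0,2]])
    = -1·(1·0 - 0·2) - 0·(-2·0 - 0·0) + 3·(-2·2 - 1·0)
    = -1·0 - 0·0 + 3·-4
    = 0 + 0 + -12 = -12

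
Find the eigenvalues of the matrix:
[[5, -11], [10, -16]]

Characteristic equation: det(A - λI) = 0
λ² - (trace)λ + (det) = 0
trace = 5 + -16 = -11, det = (5)(-16) - (-11)(10) = 30
λ² - (-11)λ + (30) = 0
λ = (-11 ± √((-11)² - 4·(30))) / 2 = (-11 ± √1) / 2
Solving: λ = -6, -5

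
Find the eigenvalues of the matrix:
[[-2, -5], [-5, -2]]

Characteristic equation: det(A - λI) = 0
λ² - (trace)λ + (det) = 0
trace = -2 + -2 = -4, det = (-2)(-2) - (-5)(-5) = -21
λ² - (-4)λ + (-21) = 0
λ = (-4 ± √((-4)² - 4·(-21))) / 2 = (-4 ± √100) / 2
Solving: λ = -7, 3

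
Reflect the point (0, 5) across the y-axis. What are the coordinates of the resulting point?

Reflection across y-axis: (0, 5) → (0, 5)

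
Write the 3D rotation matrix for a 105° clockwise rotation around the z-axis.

Rotation matrix for clockwise 105° around z-axis:
A clockwise rotation by 105° is a counterclockwise rotation by -105°.
cos(-105°) = -0.2588, sin(-105°) = -0.9659
Result: [[-0.2588, 0.9659, 0], [-0.9659, -0.2588, 0], [0, 0, 1]]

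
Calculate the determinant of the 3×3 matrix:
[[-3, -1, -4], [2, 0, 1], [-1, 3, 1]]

Expansion along first row:
det = -3·det([[0,1],[3,1]]) - -1·det([[2,1],[-1,1]]) + -4·det([[2,0],[-1,3]])
    = -3·(0·1 - 1·3) - -1·(2·1 - 1·-1) + -4·(2·3 - 0·-1)
    = -3·-3 - -1·3 + -4·6
    = 9 + 3 + -24 = -12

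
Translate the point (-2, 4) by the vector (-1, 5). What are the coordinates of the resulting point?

Translation by (-1, 5) (homogeneous matrix [[1, 0, -1], [0, 1, 5], [0, 0, 1]]):
x' = -2 + -1 = -3
y' = 4 + 5 = 9
Result: (-3, 9)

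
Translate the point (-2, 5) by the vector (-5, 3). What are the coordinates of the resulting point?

Translation by (-5, 3) (homogeneous matrix [[1, 0, -5], [0, 1, 3], [0, 0, 1]]):
x' = -2 + -5 = -7
y' = 5 + 3 = 8
Result: (-7, 8)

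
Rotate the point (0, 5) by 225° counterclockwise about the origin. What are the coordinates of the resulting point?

Rotation matrix for 225°: [[cos 225°, -sin 225°], [sin 225°, cos 225°]] ≈ [[-0.707107, 0.707107], [-0.707107, -0.707107]]
[[-0.707107, 0.707107], [-0.707107, -0.707107]] × [0, 5]ᵀ ≈ [3.5355, -3.5355]ᵀ
Result: (3.5355, -3.5355)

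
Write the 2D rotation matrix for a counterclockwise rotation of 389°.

Rotation matrix formula: [[cos θ, -sin θ], [sin θ, cos θ]]
For θ = 389°:
cos(389°) = 0.8746
sin(389°) = 0.4848
Result: [[0.8746, -0.4848], [0.4848, 0.8746]]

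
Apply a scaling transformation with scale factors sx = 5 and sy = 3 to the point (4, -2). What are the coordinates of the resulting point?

Scaling matrix:
[[5, 0], [0, 3]]
Result: (4 × 5, -2 × 3) = (20, -6)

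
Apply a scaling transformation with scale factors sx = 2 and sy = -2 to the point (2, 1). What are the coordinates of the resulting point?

Scaling matrix:
[[2, 0], [0, -2]]
Result: (2 × 2, 1 × -2) = (4, -2)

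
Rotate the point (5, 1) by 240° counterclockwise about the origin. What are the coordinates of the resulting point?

Rotation matrix for 240°: [[cos 240°, -sin 240°], [sin 240°, cos 240°]] ≈ [[-0.500000, 0.866025], [-0.866025, -0.500000]]
[[-0.500000, 0.866025], [-0.866025, -0.500000]] × [5, 1]ᵀ ≈ [-1.6340, -4.8301]ᵀ
Result: (-1.6340, -4.8301)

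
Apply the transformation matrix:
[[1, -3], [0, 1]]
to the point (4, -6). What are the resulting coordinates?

Matrix multiplication:
[[1, -3], [0, 1]] × [4, -6]ᵀ
= [(1)(4) + (-3)(-6), (0)(4) + (1)(-6)]ᵀ
= [22, -6]ᵀ
Result: (22, -6)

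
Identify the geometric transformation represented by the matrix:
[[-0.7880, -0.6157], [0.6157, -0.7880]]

This matrix represents: rotation by 142° counterclockwise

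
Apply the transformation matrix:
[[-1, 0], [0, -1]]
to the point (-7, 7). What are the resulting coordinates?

Matrix multiplication:
[[-1, 0], [0, -1]] × [-7, 7]ᵀ
= [(-1)(-7) + (0)(7), (0)(-7) + (-1)(7)]ᵀ
= [7, -7]ᵀ
Result: (7, -7)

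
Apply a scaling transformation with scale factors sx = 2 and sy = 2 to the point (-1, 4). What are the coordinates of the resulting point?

Scaling matrix:
[[2, 0], [0, 2]]
Result: (-1 × 2, 4 × 2) = (-2, 8)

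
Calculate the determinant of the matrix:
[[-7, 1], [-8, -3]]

For a 2×2 matrix [[a, b], [c, d]], det = ad - bc
det = (-7)(-3) - (1)(-8) = 21 - -8 = 29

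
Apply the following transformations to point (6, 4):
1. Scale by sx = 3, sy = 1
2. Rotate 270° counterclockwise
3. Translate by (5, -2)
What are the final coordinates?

Step 1: Scale → (18, 4)
Step 2: Rotate 270° → (4, -18)
Step 3: Translate → (9, -20)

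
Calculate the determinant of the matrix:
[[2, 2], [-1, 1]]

For a 2×2 matrix [[a, b], [c, d]], det = ad - bc
det = (2)(1) - (2)(-1) = 2 - -2 = 4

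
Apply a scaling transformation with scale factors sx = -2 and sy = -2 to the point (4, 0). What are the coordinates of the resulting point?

Scaling matrix:
[[-2, 0], [0, -2]]
Result: (4 × -2, 0 × -2) = (-8, 0)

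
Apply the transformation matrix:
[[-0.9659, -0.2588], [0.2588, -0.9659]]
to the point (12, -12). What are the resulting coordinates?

Matrix multiplication:
[[-0.9659, -0.2588], [0.2588, -0.9659]] × [12, -12]ᵀ
= [(-0.9659)(12) + (-0.2588)(-12), (0.2588)(12) + (-0.9659)(-12)]ᵀ
= [-8.4852, 14.6964]ᵀ
Result: (-8.4852, 14.6964)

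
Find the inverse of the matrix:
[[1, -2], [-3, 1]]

For [[a,b],[c,d]], inverse = (1/det)·[[d,-b],[-c,a]]
det = (1)(1) - (-2)(-3) = 1 - 6 = -5
Inverse = (1/-5)·[[1, 2], [3, 1]]
= [[-1/5, -2/5], [-3/5, -1/5]]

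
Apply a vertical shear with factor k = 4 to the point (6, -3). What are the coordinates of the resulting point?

Shear matrix for vertical shear with factor k = 4:
[[1, 0], [4, 1]]
Result: (6, -3) → (6, 21)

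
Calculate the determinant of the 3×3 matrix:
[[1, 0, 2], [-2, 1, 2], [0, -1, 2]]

Expansion along first row:
det = 1·det([[1,2],[-1,2]]) - 0·det([[-2,2],[0,2]]) + 2·det([[-2,1],[0,-1]])
    = 1·(1·2 - 2·-1) - 0·(-2·2 - 2·0) + 2·(-2·-1 - 1·0)
    = 1·4 - 0·-4 + 2·2
    = 4 + 0 + 4 = 8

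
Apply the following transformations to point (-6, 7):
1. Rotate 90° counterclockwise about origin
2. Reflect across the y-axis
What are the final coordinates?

Step 1: Rotate 90° → (-7, -6)
Step 2: Reflect across y-axis → (7, -6)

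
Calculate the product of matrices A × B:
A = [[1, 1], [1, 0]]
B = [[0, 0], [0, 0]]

Matrix multiplication:
C[0][0] = 1×0 + 1×0 = 0
C[0][1] = 1×0 + 1×0 = 0
C[1][0] = 1×0 + 0×0 = 0
C[1][1] = 1×0 + 0×0 = 0
Result: [[0, 0], [0, 0]]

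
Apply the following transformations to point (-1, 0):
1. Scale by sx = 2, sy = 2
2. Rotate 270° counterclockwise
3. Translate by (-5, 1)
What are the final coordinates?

Step 1: Scale → (-2, 0)
Step 2: Rotate 270° → (0, 2)
Step 3: Translate → (-5, 3)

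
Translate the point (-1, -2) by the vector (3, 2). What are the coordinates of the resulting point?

Translation by (3, 2) (homogeneous matrix [[1, 0, 3], [0, 1, 2], [0, 0, 1]]):
x' = -1 + 3 = 2
y' = -2 + 2 = 0
Result: (2, 0)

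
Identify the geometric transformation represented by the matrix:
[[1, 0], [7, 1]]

This matrix represents: vertical shear with factor 7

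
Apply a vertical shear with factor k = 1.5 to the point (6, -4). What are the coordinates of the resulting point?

Shear matrix for vertical shear with factor k = 1.5:
[[1, 0], [1.50, 1]]
Result: (6, -4) → (6, 5)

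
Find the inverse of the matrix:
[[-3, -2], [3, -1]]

For [[a,b],[c,d]], inverse = (1/det)·[[d,-b],[-c,a]]
det = (-3)(-1) - (-2)(3) = 3 - -6 = 9
Inverse = (1/9)·[[-1, 2], [-3, -3]]
= [[-1/9, 2/9], [-1/3, -1/3]]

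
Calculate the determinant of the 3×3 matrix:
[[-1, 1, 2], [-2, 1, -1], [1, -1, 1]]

Expansion along first row:
det = -1·det([[1,-1],[-1,1]]) - 1·det([[-2,-1],[1,1]]) + 2·det([[-2,1],[1,-1]])
    = -1·(1·1 - -1·-1) - 1·(-2·1 - -1·1) + 2·(-2·-1 - 1·1)
    = -1·0 - 1·-1 + 2·1
    = 0 + 1 + 2 = 3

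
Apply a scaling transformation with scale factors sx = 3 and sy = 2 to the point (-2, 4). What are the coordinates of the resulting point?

Scaling matrix:
[[3, 0], [0, 2]]
Result: (-2 × 3, 4 × 2) = (-6, 8)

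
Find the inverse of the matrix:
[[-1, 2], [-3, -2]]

For [[a,b],[c,d]], inverse = (1/det)·[[d,-b],[-c,a]]
det = (-1)(-2) - (2)(-3) = 2 - -6 = 8
Inverse = (1/8)·[[-2, -2], [3, -1]]
= [[-1/4, -1/4], [3/8, -1/8]]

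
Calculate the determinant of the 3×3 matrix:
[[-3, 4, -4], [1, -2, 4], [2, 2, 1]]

Expansion along first row:
det = -3·det([[-2,4],[2,1]]) - 4·det([[1,4],[2,1]]) + -4·det([[1,-2],[2,2]])
    = -3·(-2·1 - 4·2) - 4·(1·1 - 4·2) + -4·(1·2 - -2·2)
    = -3·-10 - 4·-7 + -4·6
    = 30 + 28 + -24 = 34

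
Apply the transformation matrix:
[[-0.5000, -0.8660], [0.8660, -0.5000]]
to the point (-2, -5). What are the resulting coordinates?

Matrix multiplication:
[[-0.5000, -0.8660], [0.8660, -0.5000]] × [-2, -5]ᵀ
= [(-0.5000)(-2) + (-0.8660)(-5), (0.8660)(-2) + (-0.5000)(-5)]ᵀ
= [5.3300, 0.7680]ᵀ
Result: (5.3300, 0.7680)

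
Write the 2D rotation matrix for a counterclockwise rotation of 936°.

Rotation matrix formula: [[cos θ, -sin θ], [sin θ, cos θ]]
For θ = 936°:
cos(936°) = -0.8090
sin(936°) = -0.5878
Result: [[-0.8090, 0.5878], [-0.5878, -0.8090]]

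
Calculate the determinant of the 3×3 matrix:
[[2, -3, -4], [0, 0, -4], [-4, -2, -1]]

Expansion along first row:
det = 2·det([[0,-4],[-2,-1]]) - -3·det([[0,-4],[-4,-1]]) + -4·det([[0,0],[-4,-2]])
    = 2·(0·-1 - -4·-2) - -3·(0·-1 - -4·-4) + -4·(0·-2 - 0·-4)
    = 2·-8 - -3·-16 + -4·0
    = -16 + -48 + 0 = -64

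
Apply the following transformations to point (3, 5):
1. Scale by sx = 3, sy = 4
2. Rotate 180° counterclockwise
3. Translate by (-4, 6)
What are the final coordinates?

Step 1: Scale → (9, 20)
Step 2: Rotate 180° → (-9, -20)
Step 3: Translate → (-13, -14)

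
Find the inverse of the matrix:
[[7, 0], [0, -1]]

For [[a,b],[c,d]], inverse = (1/det)·[[d,-b],[-c,a]]
det = (7)(-1) - (0)(0) = -7 - 0 = -7
Inverse = (1/-7)·[[-1, 0], [0, 7]]
= [[1/7, 0], [0, -1]]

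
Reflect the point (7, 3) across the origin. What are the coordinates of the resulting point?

Reflection across origin: (7, 3) → (-7, -3)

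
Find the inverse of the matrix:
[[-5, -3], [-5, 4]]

For [[a,b],[c,d]], inverse = (1/det)·[[d,-b],[-c,a]]
det = (-5)(4) - (-3)(-5) = -20 - 15 = -35
Inverse = (1/-35)·[[4, 3], [5, -5]]
= [[-4/35, -3/35], [-1/7, 1/7]]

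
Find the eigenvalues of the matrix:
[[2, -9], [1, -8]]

Characteristic equation: det(A - λI) = 0
λ² - (trace)λ + (det) = 0
trace = 2 + -8 = -6, det = (2)(-8) - (-9)(1) = -7
λ² - (-6)λ + (-7) = 0
λ = (-6 ± √((-6)² - 4·(-7))) / 2 = (-6 ± √64) / 2
Solving: λ = -7, 1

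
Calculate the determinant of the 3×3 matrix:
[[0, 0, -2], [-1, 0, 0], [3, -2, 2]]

Expansion along first row:
det = 0·det([[0,0],[-2,2]]) - 0·det([[-1,0],[3,2]]) + -2·det([[-1,0],[3,-2]])
    = 0·(0·2 - 0·-2) - 0·(-1·2 - 0·3) + -2·(-1·-2 - 0·3)
    = 0·0 - 0·-2 + -2·2
    = 0 + 0 + -4 = -4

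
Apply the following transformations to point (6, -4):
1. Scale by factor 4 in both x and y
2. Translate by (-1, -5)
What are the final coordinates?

Step 1: Scale (6, -4) by 4 → (24, -16)
Step 2: Translate by (-1, -5) → (23, -21)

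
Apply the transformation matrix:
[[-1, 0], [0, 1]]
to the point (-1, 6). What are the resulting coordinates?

Matrix multiplication:
[[-1, 0], [0, 1]] × [-1, 6]ᵀ
= [(-1)(-1) + (0)(6), (0)(-1) + (1)(6)]ᵀ
= [1, 6]ᵀ
Result: (1, 6)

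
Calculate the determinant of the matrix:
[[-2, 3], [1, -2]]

For a 2×2 matrix [[a, b], [c, d]], det = ad - bc
det = (-2)(-2) - (3)(1) = 4 - 3 = 1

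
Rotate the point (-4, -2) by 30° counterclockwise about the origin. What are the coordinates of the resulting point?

Rotation matrix for 30°: [[cos 30°, -sin 30°], [sin 30°, cos 30°]] ≈ [[0.866025, -0.500000], [0.500000, 0.866025]]
[[0.866025, -0.500000], [0.500000, 0.866025]] × [-4, -2]ᵀ ≈ [-2.4641, -3.7321]ᵀ
Result: (-2.4641, -3.7321)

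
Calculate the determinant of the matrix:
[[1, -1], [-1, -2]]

For a 2×2 matrix [[a, b], [c, d]], det = ad - bc
det = (1)(-2) - (-1)(-1) = -2 - 1 = -3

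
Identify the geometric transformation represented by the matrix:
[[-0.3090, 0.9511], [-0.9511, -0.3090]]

This matrix represents: rotation by 252° counterclockwise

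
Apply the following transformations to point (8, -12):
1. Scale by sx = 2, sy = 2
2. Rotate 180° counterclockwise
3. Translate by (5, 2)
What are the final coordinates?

Step 1: Scale → (16, -24)
Step 2: Rotate 180° → (-16, 24)
Step 3: Translate → (-11, 26)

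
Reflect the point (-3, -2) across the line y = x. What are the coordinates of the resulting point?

Reflection across line y = x: (-3, -2) → (-2, -3)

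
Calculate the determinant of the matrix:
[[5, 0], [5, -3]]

For a 2×2 matrix [[a, b], [c, d]], det = ad - bc
det = (5)(-3) - (0)(5) = -15 - 0 = -15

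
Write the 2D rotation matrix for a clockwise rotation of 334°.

Rotation matrix formula: [[cos θ, -sin θ], [sin θ, cos θ]]
A clockwise rotation by 334° is equivalent to a counterclockwise rotation by -334°.
For θ = -334°:
cos(-334°) = 0.8988
sin(-334°) = 0.4384
Result: [[0.8988, -0.4384], [0.4384, 0.8988]]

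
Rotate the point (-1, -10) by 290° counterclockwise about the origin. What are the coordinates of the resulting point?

Rotation matrix for 290°: [[cos 290°, -sin 290°], [sin 290°, cos 290°]] ≈ [[0.342020, 0.939693], [-0.939693, 0.342020]]
[[0.342020, 0.939693], [-0.939693, 0.342020]] × [-1, -10]ᵀ ≈ [-9.7389, -2.4805]ᵀ
Result: (-9.7389, -2.4805)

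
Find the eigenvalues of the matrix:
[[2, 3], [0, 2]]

Characteristic equation: det(A - λI) = 0
λ² - (trace)λ + (det) = 0
trace = 2 + 2 = 4, det = (2)(2) - (3)(0) = 4
λ² - (4)λ + (4) = 0
λ = (4 ± √((4)² - 4·(4))) / 2 = (4 ± √0) / 2
Solving: λ = 2, 2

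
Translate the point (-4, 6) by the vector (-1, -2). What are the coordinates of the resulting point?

Translation by (-1, -2) (homogeneous matrix [[1, 0, -1], [0, 1, -2], [0, 0, 1]]):
x' = -4 + -1 = -5
y' = 6 + -2 = 4
Result: (-5, 4)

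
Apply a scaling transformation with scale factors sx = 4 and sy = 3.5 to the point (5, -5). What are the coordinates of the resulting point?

Scaling matrix:
[[4, 0], [0, 3.50]]
Result: (5 × 4, -5 × 3.5) = (20, -17.5)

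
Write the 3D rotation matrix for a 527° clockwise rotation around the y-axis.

Rotation matrix for clockwise 527° around y-axis:
A clockwise rotation by 527° is a counterclockwise rotation by -527°.
cos(-527°) = -0.9744, sin(-527°) = -0.2250
Result: [[-0.9744, 0, -0.2250], [0, 1, 0], [0.2250, 0, -0.9744]]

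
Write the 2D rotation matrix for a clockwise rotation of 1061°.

Rotation matrix formula: [[cos θ, -sin θ], [sin θ, cos θ]]
A clockwise rotation by 1061° is equivalent to a counterclockwise rotation by -1061°.
For θ = -1061°:
cos(-1061°) = 0.9455
sin(-1061°) = 0.3256
Result: [[0.9455, -0.3256], [0.3256, 0.9455]]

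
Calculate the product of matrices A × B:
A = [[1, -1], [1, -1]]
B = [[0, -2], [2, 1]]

Matrix multiplication:
C[0][0] = 1×0 + -1×2 = -2
C[0][1] = 1×-2 + -1×1 = -3
C[1][0] = 1×0 + -1×2 = -2
C[1][1] = 1×-2 + -1×1 = -3
Result: [[-2, -3], [-2, -3]]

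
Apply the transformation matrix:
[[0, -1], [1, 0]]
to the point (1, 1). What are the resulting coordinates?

Matrix multiplication:
[[0, -1], [1, 0]] × [1, 1]ᵀ
= [(0)(1) + (-1)(1), (1)(1) + (0)(1)]ᵀ
= [-1, 1]ᵀ
Result: (-1, 1)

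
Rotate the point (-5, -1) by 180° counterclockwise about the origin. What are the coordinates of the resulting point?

Rotation matrix for 180°: [[cos 180°, -sin 180°], [sin 180°, cos 180°]] = [[-1, 0], [0, -1]]
[[-1, 0], [0, -1]] × [-5, -1]ᵀ = [5, 1]ᵀ
Result: (5, 1)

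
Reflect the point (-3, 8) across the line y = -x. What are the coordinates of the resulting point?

Reflection across line y = -x: (-3, 8) → (-8, 3)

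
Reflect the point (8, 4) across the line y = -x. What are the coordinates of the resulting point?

Reflection across line y = -x: (8, 4) → (-4, -8)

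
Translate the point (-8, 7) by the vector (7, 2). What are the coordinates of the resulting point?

Translation by (7, 2) (homogeneous matrix [[1, 0, 7], [0, 1, 2], [0, 0, 1]]):
x' = -8 + 7 = -1
y' = 7 + 2 = 9
Result: (-1, 9)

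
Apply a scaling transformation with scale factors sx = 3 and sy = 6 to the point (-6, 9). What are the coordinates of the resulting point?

Scaling matrix:
[[3, 0], [0, 6]]
Result: (-6 × 3, 9 × 6) = (-18, 54)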